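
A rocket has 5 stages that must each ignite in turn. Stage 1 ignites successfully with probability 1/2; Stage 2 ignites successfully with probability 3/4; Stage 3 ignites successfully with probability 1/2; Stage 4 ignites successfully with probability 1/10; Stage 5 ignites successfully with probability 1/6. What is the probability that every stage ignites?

Each stage is reached only if all earlier stages succeed, so
P = 1/2 × 3/4 × 1/2 × 1/10 × 1/6 = 3/960 = 1/320.

1/320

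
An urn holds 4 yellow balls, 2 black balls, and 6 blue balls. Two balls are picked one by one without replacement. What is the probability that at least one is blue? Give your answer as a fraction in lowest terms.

P(no blue) = 6/12 × 5/11 = 30/132 = 5/22.
P(at least one) = 1 − 5/22 = 17/22.

17/22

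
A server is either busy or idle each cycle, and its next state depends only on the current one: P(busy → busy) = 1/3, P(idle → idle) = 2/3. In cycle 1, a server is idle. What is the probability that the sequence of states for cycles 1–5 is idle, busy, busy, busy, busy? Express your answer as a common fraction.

Cycle 1 is given. For each transition, use the conditional probability from the current state:
P(busy | idle) = 1/3; P(busy | busy) = 1/3; P(busy | busy) = 1/3; P(busy | busy) = 1/3.
P = 1/3 × 1/3 × 1/3 × 1/3 = 1/81.

1/81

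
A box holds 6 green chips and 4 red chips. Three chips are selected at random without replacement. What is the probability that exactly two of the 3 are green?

1/2

One ordering (green drawn first) has probability 6/10 × 5/9 × 4/8 = 120/720 = 1/6.
There are C(3,2) = 3 such orderings, each equally likely, so P = 3 × 1/6 = 1/2.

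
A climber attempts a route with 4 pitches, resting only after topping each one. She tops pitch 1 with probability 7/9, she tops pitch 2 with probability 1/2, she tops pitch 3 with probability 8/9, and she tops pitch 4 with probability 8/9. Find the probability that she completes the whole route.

Multiplying along the chain,
P = 7/9 × 1/2 × 8/9 × 8/9 = 448/1458 = 224/729.

224/729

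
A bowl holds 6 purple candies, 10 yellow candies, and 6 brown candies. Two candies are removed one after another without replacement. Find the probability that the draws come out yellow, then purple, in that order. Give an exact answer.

Each draw changes the counts, so multiply the conditional probabilities along the sequence:
P = 10/22 × 6/21 = 60/462 = 10/77.

10/77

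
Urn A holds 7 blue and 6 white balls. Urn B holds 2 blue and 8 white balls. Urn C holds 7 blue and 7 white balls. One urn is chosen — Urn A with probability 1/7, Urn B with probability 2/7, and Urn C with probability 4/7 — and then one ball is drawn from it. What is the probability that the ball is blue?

191/455

From Urn A: P(blue) = 7/13.
From Urn B: P(blue) = 2/10.
From Urn C: P(blue) = 7/14.
Total probability = (1/7)(7/13) + (2/7)(2/10) + (4/7)(7/14) = 191/455.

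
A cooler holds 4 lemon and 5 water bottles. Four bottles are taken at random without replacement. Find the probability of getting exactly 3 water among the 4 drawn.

20/63

One ordering (water drawn first) has probability 5/9 × 4/8 × 3/7 × 4/6 = 240/3024 = 5/63.
There are C(4,3) = 4 such orderings, each equally likely, so P = 4 × 5/63 = 20/63.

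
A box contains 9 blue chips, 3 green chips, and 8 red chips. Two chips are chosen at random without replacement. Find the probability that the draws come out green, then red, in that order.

Chain rule:
P = 3/20 × 8/19 = 24/380 = 6/95.

6/95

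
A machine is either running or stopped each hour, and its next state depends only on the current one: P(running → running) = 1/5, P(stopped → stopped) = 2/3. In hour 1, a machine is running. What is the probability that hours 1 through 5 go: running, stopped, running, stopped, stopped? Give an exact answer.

32/225

Hour 1 is given. For each transition, use the conditional probability from the current state:
P(stopped | running) = 4/5; P(running | stopped) = 1/3; P(stopped | running) = 4/5; P(stopped | stopped) = 2/3.
P = 4/5 × 1/3 × 4/5 × 2/3 = 32/225.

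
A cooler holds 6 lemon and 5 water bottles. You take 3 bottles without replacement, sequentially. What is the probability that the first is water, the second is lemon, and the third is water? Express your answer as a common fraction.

4/33

Multiply the probability of each draw given the previous ones:
P = 5/11 × 6/10 × 4/9 = 120/990 = 4/33.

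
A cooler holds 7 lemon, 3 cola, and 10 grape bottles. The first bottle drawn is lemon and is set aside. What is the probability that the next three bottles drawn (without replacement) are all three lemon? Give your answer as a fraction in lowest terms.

20/969

With the first bottle removed, 6 lemon remain out of 19.
P = 6/19 × 5/18 × 4/17 = 120/5814 = 20/969.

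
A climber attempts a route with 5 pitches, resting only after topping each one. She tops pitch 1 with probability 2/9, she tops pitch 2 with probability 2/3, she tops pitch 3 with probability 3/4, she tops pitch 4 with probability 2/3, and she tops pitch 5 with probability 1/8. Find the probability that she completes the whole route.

Each stage is reached only if all earlier stages succeed, so
P = 2/9 × 2/3 × 3/4 × 2/3 × 1/8 = 24/2592 = 1/108.

1/108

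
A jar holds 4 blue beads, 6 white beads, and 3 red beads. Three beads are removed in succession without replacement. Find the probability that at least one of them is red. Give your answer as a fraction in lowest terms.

P(no red) = 10/13 × 9/12 × 8/11 = 720/1716 = 60/143.
P(at least one) = 1 − 60/143 = 83/143.

83/143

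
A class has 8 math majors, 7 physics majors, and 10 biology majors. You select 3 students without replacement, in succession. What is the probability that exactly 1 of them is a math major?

One ordering (a math major drawn first) has probability 8/25 × 17/24 × 16/23 = 2176/13800 = 272/1725.
There are C(3,1) = 3 such orderings, each equally likely, so P = 3 × 272/1725 = 272/575.

272/575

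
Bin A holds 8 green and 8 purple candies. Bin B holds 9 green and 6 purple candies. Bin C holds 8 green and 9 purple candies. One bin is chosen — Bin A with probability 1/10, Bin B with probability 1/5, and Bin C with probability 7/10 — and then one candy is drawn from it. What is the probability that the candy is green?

From Bin A: P(green) = 8/16.
From Bin B: P(green) = 9/15.
From Bin C: P(green) = 8/17.
Total probability = (1/10)(8/16) + (1/5)(9/15) + (7/10)(8/17) = 849/1700.

849/1700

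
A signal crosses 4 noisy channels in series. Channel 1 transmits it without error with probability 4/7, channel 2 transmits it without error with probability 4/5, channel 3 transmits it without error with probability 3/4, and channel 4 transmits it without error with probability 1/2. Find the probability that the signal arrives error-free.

Multiplying along the chain,
P = 4/7 × 4/5 × 3/4 × 1/2 = 48/280 = 6/35.

6/35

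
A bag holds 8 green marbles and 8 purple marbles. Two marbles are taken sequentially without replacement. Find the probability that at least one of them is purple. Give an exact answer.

P(no purple) = 8/16 × 7/15 = 56/240 = 7/30.
P(at least one) = 1 − 7/30 = 23/30.

23/30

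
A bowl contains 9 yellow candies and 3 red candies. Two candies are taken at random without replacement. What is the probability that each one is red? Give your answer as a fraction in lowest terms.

1/22

P(all red) = 3/12 × 2/11 = 6/132 = 1/22.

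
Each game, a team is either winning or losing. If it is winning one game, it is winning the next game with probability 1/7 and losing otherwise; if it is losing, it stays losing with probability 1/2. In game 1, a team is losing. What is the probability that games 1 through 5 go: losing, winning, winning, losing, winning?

3/98

Game 1 is given. For each transition, use the conditional probability from the current state:
P(winning | losing) = 1/2; P(winning | winning) = 1/7; P(losing | winning) = 6/7; P(winning | losing) = 1/2.
P = 1/2 × 1/7 × 6/7 × 1/2 = 6/196 = 3/98.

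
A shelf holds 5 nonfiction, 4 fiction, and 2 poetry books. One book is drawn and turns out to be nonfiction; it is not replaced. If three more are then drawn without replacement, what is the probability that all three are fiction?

1/30

With the first book removed, 4 fiction remain out of 10.
P = 4/10 × 3/9 × 2/8 = 24/720 = 1/30.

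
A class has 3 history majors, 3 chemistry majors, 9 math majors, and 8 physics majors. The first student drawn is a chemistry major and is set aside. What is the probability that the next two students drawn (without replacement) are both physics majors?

After the first draw, 8 of the remaining 22 students are physics majors.
P = 8/22 × 7/21 = 56/462 = 4/33.

4/33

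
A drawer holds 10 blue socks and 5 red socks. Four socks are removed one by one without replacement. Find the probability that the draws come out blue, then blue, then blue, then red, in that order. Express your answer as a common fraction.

10/91

Multiply the probability of each draw given the previous ones:
P = 10/15 × 9/14 × 8/13 × 5/12 = 3600/32760 = 10/91.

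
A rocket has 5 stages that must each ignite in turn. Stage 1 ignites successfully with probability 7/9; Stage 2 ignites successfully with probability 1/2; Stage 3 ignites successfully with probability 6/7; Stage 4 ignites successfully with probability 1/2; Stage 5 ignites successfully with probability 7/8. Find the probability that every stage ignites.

7/48

The events are sequential, so multiply the conditional probabilities:
P = 7/9 × 1/2 × 6/7 × 1/2 × 7/8 = 294/2016 = 7/48.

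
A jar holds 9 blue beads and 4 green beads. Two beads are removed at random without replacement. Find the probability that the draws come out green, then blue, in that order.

Multiply the probability of each draw given the previous ones:
P = 4/13 × 9/12 = 36/156 = 3/13.

3/13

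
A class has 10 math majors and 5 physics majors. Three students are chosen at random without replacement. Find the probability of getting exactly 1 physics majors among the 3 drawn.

45/91

One ordering (a physics major drawn first) has probability 5/15 × 10/14 × 9/13 = 450/2730 = 15/91.
There are C(3,1) = 3 such orderings, each equally likely, so P = 3 × 15/91 = 45/91.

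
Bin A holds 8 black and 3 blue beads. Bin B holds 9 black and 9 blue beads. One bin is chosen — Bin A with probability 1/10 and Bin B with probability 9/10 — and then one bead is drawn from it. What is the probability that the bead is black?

From Bin A: P(black) = 8/11.
From Bin B: P(black) = 9/18.
Total probability = (1/10)(8/11) + (9/10)(9/18) = 23/44.

23/44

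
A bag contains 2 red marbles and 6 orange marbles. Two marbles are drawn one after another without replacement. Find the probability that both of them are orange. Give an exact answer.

P(all orange) = 6/8 × 5/7 = 30/56 = 15/28.

15/28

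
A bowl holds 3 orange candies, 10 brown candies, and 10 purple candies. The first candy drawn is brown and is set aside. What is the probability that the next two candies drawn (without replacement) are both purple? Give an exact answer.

15/77

With the first candy removed, 10 purple remain out of 22.
P = 10/22 × 9/21 = 90/462 = 15/77.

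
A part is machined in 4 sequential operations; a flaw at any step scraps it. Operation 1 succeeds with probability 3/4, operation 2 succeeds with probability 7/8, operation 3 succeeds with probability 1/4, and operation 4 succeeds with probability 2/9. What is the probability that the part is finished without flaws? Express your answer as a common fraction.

7/192

The events are sequential, so multiply the conditional probabilities:
P = 3/4 × 7/8 × 1/4 × 2/9 = 42/1152 = 7/192.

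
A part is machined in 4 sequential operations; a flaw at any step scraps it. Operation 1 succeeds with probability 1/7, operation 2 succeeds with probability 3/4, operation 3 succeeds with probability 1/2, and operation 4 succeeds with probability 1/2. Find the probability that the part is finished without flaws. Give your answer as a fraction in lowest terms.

3/112

Multiplying along the chain,
P = 1/7 × 3/4 × 1/2 × 1/2 = 3/112.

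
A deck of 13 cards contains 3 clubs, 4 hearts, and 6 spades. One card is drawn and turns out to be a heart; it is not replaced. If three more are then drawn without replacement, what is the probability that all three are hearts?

With the first card removed, 3 hearts remain out of 12.
P = 3/12 × 2/11 × 1/10 = 6/1320 = 1/220.

1/220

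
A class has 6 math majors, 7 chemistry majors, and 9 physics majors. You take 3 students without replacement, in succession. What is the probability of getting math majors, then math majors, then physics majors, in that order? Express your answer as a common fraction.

Each draw changes the counts, so multiply the conditional probabilities along the sequence:
P = 6/22 × 5/21 × 9/20 = 270/9240 = 9/308.

9/308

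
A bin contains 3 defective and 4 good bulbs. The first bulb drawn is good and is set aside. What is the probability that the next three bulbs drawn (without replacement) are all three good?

1/20

With the first bulb removed, 3 good remain out of 6.
P = 3/6 × 2/5 × 1/4 = 6/120 = 1/20.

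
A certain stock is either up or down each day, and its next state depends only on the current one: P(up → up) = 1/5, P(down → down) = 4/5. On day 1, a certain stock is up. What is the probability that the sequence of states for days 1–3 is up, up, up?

1/25

Day 1 is given. For each transition, use the conditional probability from the current state:
P(up | up) = 1/5; P(up | up) = 1/5.
P = 1/5 × 1/5 = 1/25.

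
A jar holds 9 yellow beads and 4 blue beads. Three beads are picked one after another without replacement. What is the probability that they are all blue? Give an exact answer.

2/143

P = 4/13 × 3/12 × 2/11 = 24/1716 = 2/143.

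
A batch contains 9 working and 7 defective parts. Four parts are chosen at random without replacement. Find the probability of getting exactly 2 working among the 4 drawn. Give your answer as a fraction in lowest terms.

27/65

One ordering (working drawn first) has probability 9/16 × 8/15 × 7/14 × 6/13 = 3024/43680 = 9/130.
There are C(4,2) = 6 such orderings, each equally likely, so P = 6 × 9/130 = 27/65.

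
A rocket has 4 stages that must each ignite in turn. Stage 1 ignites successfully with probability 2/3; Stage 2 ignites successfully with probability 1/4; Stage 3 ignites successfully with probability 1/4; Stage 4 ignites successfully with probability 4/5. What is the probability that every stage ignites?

1/30

The events are sequential, so multiply the conditional probabilities:
P = 2/3 × 1/4 × 1/4 × 4/5 = 8/240 = 1/30.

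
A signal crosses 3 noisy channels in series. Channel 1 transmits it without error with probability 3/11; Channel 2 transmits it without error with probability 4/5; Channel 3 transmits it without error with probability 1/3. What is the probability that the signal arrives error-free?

4/55

Multiplying along the chain,
P = 3/11 × 4/5 × 1/3 = 12/165 = 4/55.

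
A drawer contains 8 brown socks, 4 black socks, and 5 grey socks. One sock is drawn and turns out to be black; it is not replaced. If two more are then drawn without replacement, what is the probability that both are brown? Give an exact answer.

After the first draw, 8 of the remaining 16 socks are brown.
P = 8/16 × 7/15 = 56/240 = 7/30.

7/30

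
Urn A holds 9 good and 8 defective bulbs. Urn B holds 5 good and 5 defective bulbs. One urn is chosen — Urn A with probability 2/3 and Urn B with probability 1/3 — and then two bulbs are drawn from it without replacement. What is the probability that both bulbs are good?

115/459

From Urn A: P(both good) = (9/17)(8/16) = 9/34.
From Urn B: P(both good) = (5/10)(4/9) = 2/9.
Total probability = (2/3)(9/34) + (1/3)(2/9) = 115/459.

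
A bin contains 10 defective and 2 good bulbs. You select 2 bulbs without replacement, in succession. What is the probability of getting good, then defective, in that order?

Each draw changes the counts, so multiply the conditional probabilities along the sequence:
P = 2/12 × 10/11 = 20/132 = 5/33.

5/33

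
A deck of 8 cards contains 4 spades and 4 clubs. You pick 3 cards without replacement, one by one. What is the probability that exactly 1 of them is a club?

3/7

One ordering (a club drawn first) has probability 4/8 × 4/7 × 3/6 = 48/336 = 1/7.
There are C(3,1) = 3 such orderings, each equally likely, so P = 3 × 1/7 = 3/7.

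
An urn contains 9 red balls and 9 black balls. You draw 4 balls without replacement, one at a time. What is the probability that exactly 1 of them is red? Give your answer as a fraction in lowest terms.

21/85

One ordering (red drawn first) has probability 9/18 × 9/17 × 8/16 × 7/15 = 4536/73440 = 21/340.
There are C(4,1) = 4 such orderings, each equally likely, so P = 4 × 21/340 = 21/85.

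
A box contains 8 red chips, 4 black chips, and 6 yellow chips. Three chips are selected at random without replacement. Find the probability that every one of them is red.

7/102

P(all red) = 8/18 × 7/17 × 6/16 = 336/4896 = 7/102.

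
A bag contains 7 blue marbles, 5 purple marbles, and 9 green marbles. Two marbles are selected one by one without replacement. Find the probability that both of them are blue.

1/10

P = 7/21 × 6/20 = 42/420 = 1/10.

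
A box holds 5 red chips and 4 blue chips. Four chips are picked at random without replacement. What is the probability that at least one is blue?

121/126

P(no blue) = 5/9 × 4/8 × 3/7 × 2/6 = 120/3024 = 5/126.
P(at least one) = 1 − 5/126 = 121/126.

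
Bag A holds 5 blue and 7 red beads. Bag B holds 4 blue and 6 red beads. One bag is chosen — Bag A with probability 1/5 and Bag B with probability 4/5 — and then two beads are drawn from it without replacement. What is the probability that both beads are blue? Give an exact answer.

From Bag A: P(both blue) = (5/12)(4/11) = 5/33.
From Bag B: P(both blue) = (4/10)(3/9) = 2/15.
Total probability = (1/5)(5/33) + (4/5)(2/15) = 113/825.

113/825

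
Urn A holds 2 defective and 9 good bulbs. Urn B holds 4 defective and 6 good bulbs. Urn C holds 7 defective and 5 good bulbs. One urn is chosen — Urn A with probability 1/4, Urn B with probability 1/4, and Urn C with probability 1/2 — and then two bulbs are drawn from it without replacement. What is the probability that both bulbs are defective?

13/66

From Urn A: P(both defective) = (2/11)(1/10) = 1/55.
From Urn B: P(both defective) = (4/10)(3/9) = 2/15.
From Urn C: P(both defective) = (7/12)(6/11) = 7/22.
Total probability = (1/4)(1/55) + (1/4)(2/15) + (1/2)(7/22) = 13/66.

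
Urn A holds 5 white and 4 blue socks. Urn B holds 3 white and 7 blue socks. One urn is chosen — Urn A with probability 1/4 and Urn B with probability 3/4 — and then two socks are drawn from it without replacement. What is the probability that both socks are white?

43/360

From Urn A: P(both white) = (5/9)(4/8) = 5/18.
From Urn B: P(both white) = (3/10)(2/9) = 1/15.
Total probability = (1/4)(5/18) + (3/4)(1/15) = 43/360.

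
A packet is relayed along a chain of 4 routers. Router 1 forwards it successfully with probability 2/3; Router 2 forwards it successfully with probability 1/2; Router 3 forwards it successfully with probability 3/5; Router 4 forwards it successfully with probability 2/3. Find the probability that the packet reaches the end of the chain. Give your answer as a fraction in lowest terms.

The events are sequential, so multiply the conditional probabilities:
P = 2/3 × 1/2 × 3/5 × 2/3 = 12/90 = 2/15.

2/15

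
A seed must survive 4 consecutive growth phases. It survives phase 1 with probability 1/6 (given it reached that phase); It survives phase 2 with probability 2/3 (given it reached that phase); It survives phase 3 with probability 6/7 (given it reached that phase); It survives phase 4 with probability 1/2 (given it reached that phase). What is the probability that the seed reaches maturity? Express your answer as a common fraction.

1/21

Each stage is reached only if all earlier stages succeed, so
P = 1/6 × 2/3 × 6/7 × 1/2 = 12/252 = 1/21.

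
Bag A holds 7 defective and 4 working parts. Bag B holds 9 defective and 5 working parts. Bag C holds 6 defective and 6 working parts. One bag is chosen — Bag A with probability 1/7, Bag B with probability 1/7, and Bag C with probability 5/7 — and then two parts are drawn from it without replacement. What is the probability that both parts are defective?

19157/70070

From Bag A: P(both defective) = (7/11)(6/10) = 21/55.
From Bag B: P(both defective) = (9/14)(8/13) = 36/91.
From Bag C: P(both defective) = (6/12)(5/11) = 5/22.
Total probability = (1/7)(21/55) + (1/7)(36/91) + (5/7)(5/22) = 19157/70070.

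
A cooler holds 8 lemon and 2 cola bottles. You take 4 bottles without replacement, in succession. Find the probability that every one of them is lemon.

1/3

P(all lemon) = 8/10 × 7/9 × 6/8 × 5/7 = 1680/5040 = 1/3.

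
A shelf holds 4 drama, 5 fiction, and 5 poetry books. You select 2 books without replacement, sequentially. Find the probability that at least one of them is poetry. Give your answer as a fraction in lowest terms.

55/91

P(no poetry) = 9/14 × 8/13 = 72/182 = 36/91.
P(at least one) = 1 − 36/91 = 55/91.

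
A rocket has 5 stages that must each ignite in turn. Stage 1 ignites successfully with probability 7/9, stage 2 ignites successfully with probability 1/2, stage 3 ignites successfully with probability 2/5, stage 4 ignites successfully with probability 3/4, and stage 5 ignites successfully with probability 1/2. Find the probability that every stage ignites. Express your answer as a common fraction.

Each stage is reached only if all earlier stages succeed, so
P = 7/9 × 1/2 × 2/5 × 3/4 × 1/2 = 42/720 = 7/120.

7/120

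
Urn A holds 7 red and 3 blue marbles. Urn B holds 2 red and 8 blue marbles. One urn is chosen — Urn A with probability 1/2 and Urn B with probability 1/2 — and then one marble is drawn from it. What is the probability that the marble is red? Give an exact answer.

From Urn A: P(red) = 7/10.
From Urn B: P(red) = 2/10.
Total probability = (1/2)(7/10) + (1/2)(2/10) = 9/20.

9/20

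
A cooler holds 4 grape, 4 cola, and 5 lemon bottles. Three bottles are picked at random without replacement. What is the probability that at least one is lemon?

P(no lemon) = 8/13 × 7/12 × 6/11 = 336/1716 = 28/143.
P(at least one) = 1 − 28/143 = 115/143.

115/143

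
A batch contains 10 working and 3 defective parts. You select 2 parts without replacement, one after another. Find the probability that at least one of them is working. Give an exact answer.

P(no working) = 3/13 × 2/12 = 6/156 = 1/26.
P(at least one) = 1 − 1/26 = 25/26.

25/26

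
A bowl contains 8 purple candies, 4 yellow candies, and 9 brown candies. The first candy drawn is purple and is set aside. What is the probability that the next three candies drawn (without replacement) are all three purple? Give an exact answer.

With the first candy removed, 7 purple remain out of 20.
P = 7/20 × 6/19 × 5/18 = 210/6840 = 7/228.

7/228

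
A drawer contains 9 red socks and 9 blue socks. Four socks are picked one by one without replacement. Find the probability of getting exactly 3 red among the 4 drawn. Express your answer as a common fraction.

21/85

One ordering (red drawn first) has probability 9/18 × 8/17 × 7/16 × 9/15 = 4536/73440 = 21/340.
There are C(4,3) = 4 such orderings, each equally likely, so P = 4 × 21/340 = 21/85.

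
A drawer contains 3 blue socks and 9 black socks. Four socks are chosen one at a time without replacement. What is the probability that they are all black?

P(all black) = 9/12 × 8/11 × 7/10 × 6/9 = 3024/11880 = 14/55.

14/55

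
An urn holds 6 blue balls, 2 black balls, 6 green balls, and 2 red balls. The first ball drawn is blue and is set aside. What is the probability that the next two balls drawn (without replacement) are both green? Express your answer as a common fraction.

1/7

With the first ball removed, 6 green remain out of 15.
P = 6/15 × 5/14 = 30/210 = 1/7.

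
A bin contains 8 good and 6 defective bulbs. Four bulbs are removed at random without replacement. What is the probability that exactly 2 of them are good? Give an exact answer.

One ordering (good drawn first) has probability 8/14 × 7/13 × 6/12 × 5/11 = 1680/24024 = 10/143.
There are C(4,2) = 6 such orderings, each equally likely, so P = 6 × 10/143 = 60/143.

60/143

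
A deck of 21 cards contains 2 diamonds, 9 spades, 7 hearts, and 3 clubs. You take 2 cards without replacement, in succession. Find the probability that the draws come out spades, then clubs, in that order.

Chain rule:
P = 9/21 × 3/20 = 27/420 = 9/140.

9/140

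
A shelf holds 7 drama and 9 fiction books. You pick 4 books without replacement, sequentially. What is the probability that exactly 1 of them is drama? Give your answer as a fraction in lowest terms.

21/65

One ordering (drama drawn first) has probability 7/16 × 9/15 × 8/14 × 7/13 = 3528/43680 = 21/260.
There are C(4,1) = 4 such orderings, each equally likely, so P = 4 × 21/260 = 21/65.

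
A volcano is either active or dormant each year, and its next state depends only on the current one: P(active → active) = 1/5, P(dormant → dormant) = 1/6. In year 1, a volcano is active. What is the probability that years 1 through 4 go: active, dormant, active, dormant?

Year 1 is given. For each transition, use the conditional probability from the current state:
P(dormant | active) = 4/5; P(active | dormant) = 5/6; P(dormant | active) = 4/5.
P = 4/5 × 5/6 × 4/5 = 80/150 = 8/15.

8/15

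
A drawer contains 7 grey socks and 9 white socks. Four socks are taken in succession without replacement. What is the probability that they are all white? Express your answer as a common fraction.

P(every draw is white) = 9/16 × 8/15 × 7/14 × 6/13 = 3024/43680 = 9/130.

9/130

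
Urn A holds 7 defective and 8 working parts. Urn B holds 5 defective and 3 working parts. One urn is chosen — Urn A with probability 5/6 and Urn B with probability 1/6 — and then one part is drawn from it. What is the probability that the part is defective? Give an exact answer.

From Urn A: P(defective) = 7/15.
From Urn B: P(defective) = 5/8.
Total probability = (5/6)(7/15) + (1/6)(5/8) = 71/144.

71/144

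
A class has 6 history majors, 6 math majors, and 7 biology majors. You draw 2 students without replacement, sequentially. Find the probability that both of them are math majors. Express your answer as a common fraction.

P = 6/19 × 5/18 = 30/342 = 5/57.

5/57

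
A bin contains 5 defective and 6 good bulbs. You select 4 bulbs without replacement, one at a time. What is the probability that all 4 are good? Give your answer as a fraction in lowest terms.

P(every draw is good) = 6/11 × 5/10 × 4/9 × 3/8 = 360/7920 = 1/22.

1/22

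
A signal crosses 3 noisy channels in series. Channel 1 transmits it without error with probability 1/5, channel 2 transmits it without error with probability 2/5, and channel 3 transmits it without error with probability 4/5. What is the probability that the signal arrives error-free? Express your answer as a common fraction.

8/125

Each stage is reached only if all earlier stages succeed, so
P = 1/5 × 2/5 × 4/5 = 8/125.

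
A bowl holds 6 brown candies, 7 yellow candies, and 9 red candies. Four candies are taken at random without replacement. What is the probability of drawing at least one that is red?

120/133

P(no red) = 13/22 × 12/21 × 11/20 × 10/19 = 17160/175560 = 13/133.
P(at least one) = 1 − 13/133 = 120/133.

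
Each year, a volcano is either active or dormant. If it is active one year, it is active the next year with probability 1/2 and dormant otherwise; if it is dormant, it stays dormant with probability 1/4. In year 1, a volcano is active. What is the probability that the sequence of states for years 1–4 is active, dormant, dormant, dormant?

Year 1 is given. For each transition, use the conditional probability from the current state:
P(dormant | active) = 1/2; P(dormant | dormant) = 1/4; P(dormant | dormant) = 1/4.
P = 1/2 × 1/4 × 1/4 = 1/32.

1/32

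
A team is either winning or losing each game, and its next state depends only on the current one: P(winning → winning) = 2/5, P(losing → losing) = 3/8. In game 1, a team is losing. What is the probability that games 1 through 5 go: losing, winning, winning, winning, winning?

Game 1 is given. For each transition, use the conditional probability from the current state:
P(winning | losing) = 5/8; P(winning | winning) = 2/5; P(winning | winning) = 2/5; P(winning | winning) = 2/5.
P = 5/8 × 2/5 × 2/5 × 2/5 = 40/1000 = 1/25.

1/25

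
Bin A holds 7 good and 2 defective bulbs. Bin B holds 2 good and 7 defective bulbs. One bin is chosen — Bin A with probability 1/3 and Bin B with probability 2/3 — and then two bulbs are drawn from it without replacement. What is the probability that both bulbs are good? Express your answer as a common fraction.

23/108

From Bin A: P(both good) = (7/9)(6/8) = 7/12.
From Bin B: P(both good) = (2/9)(1/8) = 1/36.
Total probability = (1/3)(7/12) + (2/3)(1/36) = 23/108.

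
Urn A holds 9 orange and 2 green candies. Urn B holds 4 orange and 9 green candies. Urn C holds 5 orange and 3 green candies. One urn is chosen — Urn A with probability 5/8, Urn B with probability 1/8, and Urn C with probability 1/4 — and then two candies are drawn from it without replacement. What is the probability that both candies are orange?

From Urn A: P(both orange) = (9/11)(8/10) = 36/55.
From Urn B: P(both orange) = (4/13)(3/12) = 1/13.
From Urn C: P(both orange) = (5/8)(4/7) = 5/14.
Total probability = (5/8)(36/55) + (1/8)(1/13) + (1/4)(5/14) = 1017/2002.

1017/2002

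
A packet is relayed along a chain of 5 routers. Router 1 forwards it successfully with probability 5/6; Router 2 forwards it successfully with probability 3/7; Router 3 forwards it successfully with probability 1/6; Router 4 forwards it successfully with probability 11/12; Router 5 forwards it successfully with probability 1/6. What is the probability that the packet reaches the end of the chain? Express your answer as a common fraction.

Multiplying along the chain,
P = 5/6 × 3/7 × 1/6 × 11/12 × 1/6 = 165/18144 = 55/6048.

55/6048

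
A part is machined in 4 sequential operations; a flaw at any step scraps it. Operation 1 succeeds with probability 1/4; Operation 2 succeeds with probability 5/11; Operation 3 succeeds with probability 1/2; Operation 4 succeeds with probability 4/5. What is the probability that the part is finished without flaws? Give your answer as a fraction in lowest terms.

1/22

The events are sequential, so multiply the conditional probabilities:
P = 1/4 × 5/11 × 1/2 × 4/5 = 20/440 = 1/22.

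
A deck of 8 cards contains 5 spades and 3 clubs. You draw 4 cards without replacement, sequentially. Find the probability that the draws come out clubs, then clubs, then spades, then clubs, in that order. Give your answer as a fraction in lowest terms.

1/56

Each draw changes the counts, so multiply the conditional probabilities along the sequence:
P = 3/8 × 2/7 × 5/6 × 1/5 = 30/1680 = 1/56.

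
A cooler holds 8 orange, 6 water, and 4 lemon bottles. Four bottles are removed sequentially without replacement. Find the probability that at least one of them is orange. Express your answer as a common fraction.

95/102

P(no orange) = 10/18 × 9/17 × 8/16 × 7/15 = 5040/73440 = 7/102.
P(at least one) = 1 − 7/102 = 95/102.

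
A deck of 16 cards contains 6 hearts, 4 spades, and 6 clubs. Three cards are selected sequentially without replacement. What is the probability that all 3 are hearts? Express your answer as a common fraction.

1/28

P(all hearts) = 6/16 × 5/15 × 4/14 = 120/3360 = 1/28.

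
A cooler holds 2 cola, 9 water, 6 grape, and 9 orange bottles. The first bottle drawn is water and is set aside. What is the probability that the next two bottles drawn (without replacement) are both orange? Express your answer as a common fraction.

3/25

After the first draw, 9 of the remaining 25 bottles are orange.
P = 9/25 × 8/24 = 72/600 = 3/25.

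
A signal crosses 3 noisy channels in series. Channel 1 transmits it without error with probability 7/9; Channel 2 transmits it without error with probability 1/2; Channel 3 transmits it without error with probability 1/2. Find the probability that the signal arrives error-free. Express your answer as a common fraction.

7/36

Each stage is reached only if all earlier stages succeed, so
P = 7/9 × 1/2 × 1/2 = 7/36.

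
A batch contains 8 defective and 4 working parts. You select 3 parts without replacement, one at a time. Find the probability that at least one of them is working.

41/55

P(no working) = 8/12 × 7/11 × 6/10 = 336/1320 = 14/55.
P(at least one) = 1 − 14/55 = 41/55.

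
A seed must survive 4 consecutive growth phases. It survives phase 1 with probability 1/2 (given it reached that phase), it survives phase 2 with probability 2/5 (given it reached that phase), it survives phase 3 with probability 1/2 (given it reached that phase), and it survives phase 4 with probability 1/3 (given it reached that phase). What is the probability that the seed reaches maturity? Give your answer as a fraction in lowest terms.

1/30

The events are sequential, so multiply the conditional probabilities:
P = 1/2 × 2/5 × 1/2 × 1/3 = 2/60 = 1/30.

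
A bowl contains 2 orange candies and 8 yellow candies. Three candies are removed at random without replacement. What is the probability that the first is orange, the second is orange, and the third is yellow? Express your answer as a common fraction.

Chain rule:
P = 2/10 × 1/9 × 8/8 = 16/720 = 1/45.

1/45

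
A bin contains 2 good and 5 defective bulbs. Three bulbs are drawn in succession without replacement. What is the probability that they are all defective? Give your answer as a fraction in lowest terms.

P(all defective) = 5/7 × 4/6 × 3/5 = 60/210 = 2/7.

2/7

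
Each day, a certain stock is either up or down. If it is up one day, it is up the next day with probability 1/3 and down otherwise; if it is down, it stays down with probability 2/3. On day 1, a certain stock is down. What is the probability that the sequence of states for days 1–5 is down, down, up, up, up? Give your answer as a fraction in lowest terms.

2/81

Day 1 is given. For each transition, use the conditional probability from the current state:
P(down | down) = 2/3; P(up | down) = 1/3; P(up | up) = 1/3; P(up | up) = 1/3.
P = 2/3 × 1/3 × 1/3 × 1/3 = 2/81.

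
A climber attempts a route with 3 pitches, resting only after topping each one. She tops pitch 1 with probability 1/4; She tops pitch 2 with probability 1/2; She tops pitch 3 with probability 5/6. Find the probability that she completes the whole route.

5/48

Each stage is reached only if all earlier stages succeed, so
P = 1/4 × 1/2 × 5/6 = 5/48.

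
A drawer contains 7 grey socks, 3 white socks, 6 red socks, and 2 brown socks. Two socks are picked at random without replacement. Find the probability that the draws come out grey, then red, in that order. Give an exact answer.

Each draw changes the counts, so multiply the conditional probabilities along the sequence:
P = 7/18 × 6/17 = 42/306 = 7/51.

7/51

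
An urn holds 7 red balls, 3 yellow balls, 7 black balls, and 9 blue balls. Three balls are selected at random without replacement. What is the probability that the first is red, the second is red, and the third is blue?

Multiply the probability of each draw given the previous ones:
P = 7/26 × 6/25 × 9/24 = 378/15600 = 63/2600.

63/2600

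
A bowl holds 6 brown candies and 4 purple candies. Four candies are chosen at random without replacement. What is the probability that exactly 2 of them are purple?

One ordering (purple drawn first) has probability 4/10 × 3/9 × 6/8 × 5/7 = 360/5040 = 1/14.
There are C(4,2) = 6 such orderings, each equally likely, so P = 6 × 1/14 = 3/7.

3/7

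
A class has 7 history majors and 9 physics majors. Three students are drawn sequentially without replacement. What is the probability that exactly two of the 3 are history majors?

27/80

One ordering (history majors drawn first) has probability 7/16 × 6/15 × 9/14 = 378/3360 = 9/80.
There are C(3,2) = 3 such orderings, each equally likely, so P = 3 × 9/80 = 27/80.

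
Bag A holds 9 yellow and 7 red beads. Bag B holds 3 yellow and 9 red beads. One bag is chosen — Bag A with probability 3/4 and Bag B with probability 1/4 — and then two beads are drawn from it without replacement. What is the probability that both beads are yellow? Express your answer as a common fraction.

13/55

From Bag A: P(both yellow) = (9/16)(8/15) = 3/10.
From Bag B: P(both yellow) = (3/12)(2/11) = 1/22.
Total probability = (3/4)(3/10) + (1/4)(1/22) = 13/55.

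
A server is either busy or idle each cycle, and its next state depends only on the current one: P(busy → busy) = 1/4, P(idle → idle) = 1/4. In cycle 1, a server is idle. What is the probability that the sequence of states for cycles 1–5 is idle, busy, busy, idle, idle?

Cycle 1 is given. For each transition, use the conditional probability from the current state:
P(busy | idle) = 3/4; P(busy | busy) = 1/4; P(idle | busy) = 3/4; P(idle | idle) = 1/4.
P = 3/4 × 1/4 × 3/4 × 1/4 = 9/256.

9/256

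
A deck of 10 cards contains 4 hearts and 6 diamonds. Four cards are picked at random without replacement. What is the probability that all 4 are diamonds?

P = 6/10 × 5/9 × 4/8 × 3/7 = 360/5040 = 1/14.

1/14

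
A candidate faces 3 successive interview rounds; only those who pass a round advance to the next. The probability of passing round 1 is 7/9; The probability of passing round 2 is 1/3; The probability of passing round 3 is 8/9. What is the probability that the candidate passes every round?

56/243

Multiplying along the chain,
P = 7/9 × 1/3 × 8/9 = 56/243.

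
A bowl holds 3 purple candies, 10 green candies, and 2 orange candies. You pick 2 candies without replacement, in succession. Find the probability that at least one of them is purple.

13/35

P(no purple) = 12/15 × 11/14 = 132/210 = 22/35.
P(at least one) = 1 − 22/35 = 13/35.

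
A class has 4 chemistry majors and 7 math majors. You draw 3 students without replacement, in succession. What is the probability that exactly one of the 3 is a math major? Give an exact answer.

14/55

One ordering (a math major drawn first) has probability 7/11 × 4/10 × 3/9 = 84/990 = 14/165.
There are C(3,1) = 3 such orderings, each equally likely, so P = 3 × 14/165 = 14/55.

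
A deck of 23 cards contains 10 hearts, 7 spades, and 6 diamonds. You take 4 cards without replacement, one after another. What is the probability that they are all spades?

1/253

P(every draw is a spade) = 7/23 × 6/22 × 5/21 × 4/20 = 840/212520 = 1/253.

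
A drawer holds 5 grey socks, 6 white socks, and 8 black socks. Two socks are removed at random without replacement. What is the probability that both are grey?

P(all grey) = 5/19 × 4/18 = 20/342 = 10/171.

10/171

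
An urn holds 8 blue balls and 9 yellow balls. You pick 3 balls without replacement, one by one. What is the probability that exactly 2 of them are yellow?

36/85

One ordering (yellow drawn first) has probability 9/17 × 8/16 × 8/15 = 576/4080 = 12/85.
There are C(3,2) = 3 such orderings, each equally likely, so P = 3 × 12/85 = 36/85.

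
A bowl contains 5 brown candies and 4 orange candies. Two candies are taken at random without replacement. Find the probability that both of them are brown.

P = 5/9 × 4/8 = 20/72 = 5/18.

5/18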